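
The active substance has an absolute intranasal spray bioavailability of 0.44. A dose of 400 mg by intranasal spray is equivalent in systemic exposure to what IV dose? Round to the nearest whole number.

D_iv = 176 mg

Systemic exposure from an extravascular dose = F × D_ev, so the equivalent IV dose is F × D_ev.
D_iv = F × D_ev = 0.44 × 400 = 176 mg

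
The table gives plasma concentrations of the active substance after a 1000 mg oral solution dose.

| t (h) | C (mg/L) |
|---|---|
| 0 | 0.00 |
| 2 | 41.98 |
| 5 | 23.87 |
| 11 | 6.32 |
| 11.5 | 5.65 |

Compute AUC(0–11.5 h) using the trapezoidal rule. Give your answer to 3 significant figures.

AUC = 234 mg/L·h

Trapezoidal AUC_0→11.5:
  [0→2]: (0.00+41.98)/2 × 2 = 41.98
  [2→5]: (41.98+23.87)/2 × 3 = 98.775
  [5→11]: (23.87+6.32)/2 × 6 = 90.57
  [11→11.5]: (6.32+5.65)/2 × 0.5 = 2.9925
  Sum = 234.3175 mg/L·h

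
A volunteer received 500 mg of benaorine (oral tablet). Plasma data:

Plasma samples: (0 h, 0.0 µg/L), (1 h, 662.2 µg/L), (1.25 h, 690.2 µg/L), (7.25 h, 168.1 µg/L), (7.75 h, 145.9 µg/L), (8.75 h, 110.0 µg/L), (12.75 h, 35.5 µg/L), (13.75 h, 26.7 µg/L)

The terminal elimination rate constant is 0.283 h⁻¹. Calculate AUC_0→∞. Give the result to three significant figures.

AUC = 3700 µg/L·h

Trapezoidal AUC_0→13.75:
  [0→1]: (0.0+662.2)/2 × 1 = 331.1
  [1→1.25]: (662.2+690.2)/2 × 0.25 = 169.05
  [1.25→7.25]: (690.2+168.1)/2 × 6 = 2574.9
  [7.25→7.75]: (168.1+145.9)/2 × 0.5 = 78.5
  [7.75→8.75]: (145.9+110.0)/2 × 1 = 127.95
  [8.75→12.75]: (110.0+35.5)/2 × 4 = 291.0
  [12.75→13.75]: (35.5+26.7)/2 × 1 = 31.1
  Sum = 3603.6 µg/L·h
Extrapolated tail: C_last / k_e = 26.7 / 0.283 = 94.346
AUC_0→∞ = 3603.6 + 94.346 = 3697.946 µg/L·h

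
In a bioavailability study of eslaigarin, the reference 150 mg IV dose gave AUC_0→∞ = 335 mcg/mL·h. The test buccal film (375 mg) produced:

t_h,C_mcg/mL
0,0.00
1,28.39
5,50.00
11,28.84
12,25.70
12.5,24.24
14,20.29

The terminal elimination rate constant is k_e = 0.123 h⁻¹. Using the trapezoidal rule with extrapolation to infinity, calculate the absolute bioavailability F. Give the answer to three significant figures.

F = 0.771

Trapezoidal AUC_0→14 (buccal film):
  [0→1]: (0.00+28.39)/2 × 1 = 14.195
  [1→5]: (28.39+50.00)/2 × 4 = 156.78
  [5→11]: (50.00+28.84)/2 × 6 = 236.52
  [11→12]: (28.84+25.70)/2 × 1 = 27.27
  [12→12.5]: (25.70+24.24)/2 × 0.5 = 12.485
  [12.5→14]: (24.24+20.29)/2 × 1.5 = 33.3975
  Sum = 480.6475 mcg/mL·h
Tail: C_last/k_e = 20.29/0.123 = 164.959
AUC_0→∞ (buccal film) = 480.6475 + 164.959 = 645.6065 mcg/mL·h
F = (AUC_ev/D_ev)/(AUC_iv/D_iv) = (645.6065/375)/(335/150) = 1.72162/2.23333 = 0.7709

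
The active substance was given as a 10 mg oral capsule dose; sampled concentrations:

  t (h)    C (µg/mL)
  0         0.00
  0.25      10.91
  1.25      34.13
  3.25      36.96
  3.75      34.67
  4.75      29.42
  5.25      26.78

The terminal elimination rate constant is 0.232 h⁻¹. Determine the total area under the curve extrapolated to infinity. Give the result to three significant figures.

AUC = 274 µg/mL·h

Trapezoidal AUC_0→5.25:
  [0→0.25]: (0.00+10.91)/2 × 0.25 = 1.36375
  [0.25→1.25]: (10.91+34.13)/2 × 1 = 22.52
  [1.25→3.25]: (34.13+36.96)/2 × 2 = 71.09
  [3.25→3.75]: (36.96+34.67)/2 × 0.5 = 17.9075
  [3.75→4.75]: (34.67+29.42)/2 × 1 = 32.045
  [4.75→5.25]: (29.42+26.78)/2 × 0.5 = 14.05
  Sum = 158.97625 µg/mL·h
Extrapolated tail: C_last / k_e = 26.78 / 0.232 = 115.431
AUC_0→∞ = 158.97625 + 115.431 = 274.40725 µg/mL·h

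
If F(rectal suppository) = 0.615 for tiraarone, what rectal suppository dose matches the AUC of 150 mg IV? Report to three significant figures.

For equal systemic exposure: F × D_ev = D_iv
D_ev = D_iv / F = 150 / 0.615 = 243.902 mg

D_rectal = 244 mg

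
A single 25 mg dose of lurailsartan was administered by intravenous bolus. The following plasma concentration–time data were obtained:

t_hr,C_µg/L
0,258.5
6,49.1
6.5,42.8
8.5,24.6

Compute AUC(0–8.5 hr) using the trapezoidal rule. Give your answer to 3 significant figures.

AUC = 1010 µg/L·hr

Trapezoidal AUC_0→8.5:
  [0→6]: (258.5+49.1)/2 × 6 = 922.8
  [6→6.5]: (49.1+42.8)/2 × 0.5 = 22.975
  [6.5→8.5]: (42.8+24.6)/2 × 2 = 67.4
  Sum = 1013.175 µg/L·hr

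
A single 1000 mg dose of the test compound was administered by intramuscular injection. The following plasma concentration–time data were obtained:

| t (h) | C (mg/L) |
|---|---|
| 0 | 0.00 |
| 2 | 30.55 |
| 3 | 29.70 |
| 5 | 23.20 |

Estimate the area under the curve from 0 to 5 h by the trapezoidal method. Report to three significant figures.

Trapezoidal AUC_0→5:
  [0→2]: (0.00+30.55)/2 × 2 = 30.55
  [2→3]: (30.55+29.70)/2 × 1 = 30.125
  [3→5]: (29.70+23.20)/2 × 2 = 52.9
  Sum = 113.575 mg/L·h

AUC = 114 mg/L·h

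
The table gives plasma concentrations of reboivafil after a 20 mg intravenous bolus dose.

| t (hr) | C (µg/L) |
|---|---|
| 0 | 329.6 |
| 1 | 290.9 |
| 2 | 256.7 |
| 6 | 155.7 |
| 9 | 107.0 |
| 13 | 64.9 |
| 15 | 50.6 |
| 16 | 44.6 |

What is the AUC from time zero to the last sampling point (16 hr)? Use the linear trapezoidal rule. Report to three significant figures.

AUC = 2310 µg/L·hr

Trapezoidal AUC_0→16:
  [0→1]: (329.6+290.9)/2 × 1 = 310.25
  [1→2]: (290.9+256.7)/2 × 1 = 273.8
  [2→6]: (256.7+155.7)/2 × 4 = 824.8
  [6→9]: (155.7+107.0)/2 × 3 = 394.05
  [9→13]: (107.0+64.9)/2 × 4 = 343.8
  [13→15]: (64.9+50.6)/2 × 2 = 115.5
  [15→16]: (50.6+44.6)/2 × 1 = 47.6
  Sum = 2309.8 µg/L·hr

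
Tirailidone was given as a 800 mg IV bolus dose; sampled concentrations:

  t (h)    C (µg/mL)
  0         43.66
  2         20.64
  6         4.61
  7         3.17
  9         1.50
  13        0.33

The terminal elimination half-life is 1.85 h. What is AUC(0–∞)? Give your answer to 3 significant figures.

AUC = 128 µg/mL·h

Trapezoidal AUC_0→13:
  [0→2]: (43.66+20.64)/2 × 2 = 64.3
  [2→6]: (20.64+4.61)/2 × 4 = 50.5
  [6→7]: (4.61+3.17)/2 × 1 = 3.89
  [7→9]: (3.17+1.50)/2 × 2 = 4.67
  [9→13]: (1.50+0.33)/2 × 4 = 3.66
  Sum = 127.02 µg/mL·h
k_e = ln2 / t½ = 0.693147 / 1.85 = 0.3747 h^-1
Extrapolated tail: C_last / k_e = 0.33 / 0.3747 = 0.881
AUC_0→∞ = 127.02 + 0.881 = 127.901 µg/mL·h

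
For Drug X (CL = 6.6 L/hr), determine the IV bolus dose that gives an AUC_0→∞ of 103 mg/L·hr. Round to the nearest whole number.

Dose_iv = CL × AUC_0→∞
     = 6.6 × 103 = 679.8 mg

Dose = 680 mg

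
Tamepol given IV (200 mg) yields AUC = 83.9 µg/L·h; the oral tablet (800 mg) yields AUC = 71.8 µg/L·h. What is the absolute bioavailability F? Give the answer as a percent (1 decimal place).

F = 21.4%

F = (AUC_ev / D_ev) / (AUC_iv / D_iv)
  = (71.8/800) / (83.9/200)
  = 0.08975 / 0.4195 = 0.2139
  = 21.39%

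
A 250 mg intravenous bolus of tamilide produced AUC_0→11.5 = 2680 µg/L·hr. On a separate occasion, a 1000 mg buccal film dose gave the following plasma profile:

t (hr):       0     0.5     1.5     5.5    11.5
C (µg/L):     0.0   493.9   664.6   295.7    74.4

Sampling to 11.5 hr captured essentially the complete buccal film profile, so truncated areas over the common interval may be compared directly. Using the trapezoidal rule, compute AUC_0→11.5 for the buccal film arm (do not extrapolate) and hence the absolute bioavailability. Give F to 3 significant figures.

F = 0.348

Trapezoidal AUC_0→11.5 (buccal film):
  [0→0.5]: (0.0+493.9)/2 × 0.5 = 123.475
  [0.5→1.5]: (493.9+664.6)/2 × 1 = 579.25
  [1.5→5.5]: (664.6+295.7)/2 × 4 = 1920.6
  [5.5→11.5]: (295.7+74.4)/2 × 6 = 1110.3
  Sum = 3733.625 µg/L·hr
F = (AUC_ev/D_ev)/(AUC_iv/D_iv) = (3733.625/1000)/(2680/250) = 3.733625/10.72 = 0.3483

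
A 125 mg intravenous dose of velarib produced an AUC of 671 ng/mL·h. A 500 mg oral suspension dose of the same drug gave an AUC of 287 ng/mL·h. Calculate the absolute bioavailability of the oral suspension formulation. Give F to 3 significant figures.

F = 0.107

F = (AUC_ev / D_ev) / (AUC_iv / D_iv)
  = (287/500) / (671/125)
  = 0.574 / 5.368 = 0.1069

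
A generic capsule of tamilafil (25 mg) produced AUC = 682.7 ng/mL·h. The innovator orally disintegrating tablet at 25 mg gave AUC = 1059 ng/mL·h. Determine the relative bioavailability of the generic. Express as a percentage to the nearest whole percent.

F_rel = (AUC_test/D_test) / (AUC_ref/D_ref)
      = (682.7/25) / (1059/25)
      = 27.308 / 42.36 = 0.6447 = 64.47%

F_rel = 64%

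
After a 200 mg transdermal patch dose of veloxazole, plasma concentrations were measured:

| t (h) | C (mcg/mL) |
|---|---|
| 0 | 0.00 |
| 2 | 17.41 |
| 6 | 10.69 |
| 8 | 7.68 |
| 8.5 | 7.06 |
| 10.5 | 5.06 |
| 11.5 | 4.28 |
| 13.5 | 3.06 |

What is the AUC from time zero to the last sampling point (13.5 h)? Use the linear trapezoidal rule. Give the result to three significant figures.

Trapezoidal AUC_0→13.5:
  [0→2]: (0.00+17.41)/2 × 2 = 17.41
  [2→6]: (17.41+10.69)/2 × 4 = 56.2
  [6→8]: (10.69+7.68)/2 × 2 = 18.37
  [8→8.5]: (7.68+7.06)/2 × 0.5 = 3.685
  [8.5→10.5]: (7.06+5.06)/2 × 2 = 12.12
  [10.5→11.5]: (5.06+4.28)/2 × 1 = 4.67
  [11.5→13.5]: (4.28+3.06)/2 × 2 = 7.34
  Sum = 119.795 mcg/mL·h

AUC = 120 mcg/mL·h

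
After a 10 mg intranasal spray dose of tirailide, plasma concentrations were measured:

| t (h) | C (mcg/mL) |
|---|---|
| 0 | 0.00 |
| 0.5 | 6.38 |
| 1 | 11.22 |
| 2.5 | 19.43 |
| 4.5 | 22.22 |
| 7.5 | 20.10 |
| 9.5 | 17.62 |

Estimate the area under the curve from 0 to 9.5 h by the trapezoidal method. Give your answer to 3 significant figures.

AUC = 172 mcg/mL·h

Trapezoidal AUC_0→9.5:
  [0→0.5]: (0.00+6.38)/2 × 0.5 = 1.595
  [0.5→1]: (6.38+11.22)/2 × 0.5 = 4.4
  [1→2.5]: (11.22+19.43)/2 × 1.5 = 22.9875
  [2.5→4.5]: (19.43+22.22)/2 × 2 = 41.65
  [4.5→7.5]: (22.22+20.10)/2 × 3 = 63.48
  [7.5→9.5]: (20.10+17.62)/2 × 2 = 37.72
  Sum = 171.8325 mcg/mL·h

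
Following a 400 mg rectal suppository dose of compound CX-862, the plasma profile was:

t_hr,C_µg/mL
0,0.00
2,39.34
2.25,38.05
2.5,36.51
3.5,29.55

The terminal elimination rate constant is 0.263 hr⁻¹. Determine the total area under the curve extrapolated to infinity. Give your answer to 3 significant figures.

AUC = 204 µg/mL·hr

Trapezoidal AUC_0→3.5:
  [0→2]: (0.00+39.34)/2 × 2 = 39.34
  [2→2.25]: (39.34+38.05)/2 × 0.25 = 9.67375
  [2.25→2.5]: (38.05+36.51)/2 × 0.25 = 9.32
  [2.5→3.5]: (36.51+29.55)/2 × 1 = 33.03
  Sum = 91.36375 µg/mL·hr
Extrapolated tail: C_last / k_e = 29.55 / 0.263 = 112.357
AUC_0→∞ = 91.36375 + 112.357 = 203.72075 µg/mL·hr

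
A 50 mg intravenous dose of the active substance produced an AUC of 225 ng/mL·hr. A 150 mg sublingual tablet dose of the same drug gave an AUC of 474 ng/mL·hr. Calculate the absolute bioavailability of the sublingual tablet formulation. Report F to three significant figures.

F = 0.702

F = (AUC_ev / D_ev) / (AUC_iv / D_iv)
  = (474/150) / (225/50)
  = 3.16 / 4.5 = 0.7022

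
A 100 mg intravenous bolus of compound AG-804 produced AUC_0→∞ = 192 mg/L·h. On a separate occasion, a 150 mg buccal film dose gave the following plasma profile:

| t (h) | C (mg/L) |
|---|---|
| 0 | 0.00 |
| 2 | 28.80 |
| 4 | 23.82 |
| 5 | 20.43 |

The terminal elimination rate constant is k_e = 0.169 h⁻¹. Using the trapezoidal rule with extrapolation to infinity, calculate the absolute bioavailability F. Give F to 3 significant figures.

Trapezoidal AUC_0→5 (buccal film):
  [0→2]: (0.00+28.80)/2 × 2 = 28.8
  [2→4]: (28.80+23.82)/2 × 2 = 52.62
  [4→5]: (23.82+20.43)/2 × 1 = 22.125
  Sum = 103.545 mg/L·h
Tail: C_last/k_e = 20.43/0.169 = 120.888
AUC_0→∞ (buccal film) = 103.545 + 120.888 = 224.433 mg/L·h
F = (AUC_ev/D_ev)/(AUC_iv/D_iv) = (224.433/150)/(192/100) = 1.49622/1.92 = 0.7793

F = 0.779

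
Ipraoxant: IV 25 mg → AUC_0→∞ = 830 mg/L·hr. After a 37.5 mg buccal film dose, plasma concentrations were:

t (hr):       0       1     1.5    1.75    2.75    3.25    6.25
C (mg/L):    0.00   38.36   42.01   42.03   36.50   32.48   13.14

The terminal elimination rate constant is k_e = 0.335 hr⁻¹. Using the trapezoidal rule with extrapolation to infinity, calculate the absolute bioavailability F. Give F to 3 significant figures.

F = 0.172

Trapezoidal AUC_0→6.25 (buccal film):
  [0→1]: (0.00+38.36)/2 × 1 = 19.18
  [1→1.5]: (38.36+42.01)/2 × 0.5 = 20.0925
  [1.5→1.75]: (42.01+42.03)/2 × 0.25 = 10.505
  [1.75→2.75]: (42.03+36.50)/2 × 1 = 39.265
  [2.75→3.25]: (36.50+32.48)/2 × 0.5 = 17.245
  [3.25→6.25]: (32.48+13.14)/2 × 3 = 68.43
  Sum = 174.7175 mg/L·hr
Tail: C_last/k_e = 13.14/0.335 = 39.224
AUC_0→∞ (buccal film) = 174.7175 + 39.224 = 213.9415 mg/L·hr
F = (AUC_ev/D_ev)/(AUC_iv/D_iv) = (213.9415/37.5)/(830/25) = 5.70511/33.2 = 0.1718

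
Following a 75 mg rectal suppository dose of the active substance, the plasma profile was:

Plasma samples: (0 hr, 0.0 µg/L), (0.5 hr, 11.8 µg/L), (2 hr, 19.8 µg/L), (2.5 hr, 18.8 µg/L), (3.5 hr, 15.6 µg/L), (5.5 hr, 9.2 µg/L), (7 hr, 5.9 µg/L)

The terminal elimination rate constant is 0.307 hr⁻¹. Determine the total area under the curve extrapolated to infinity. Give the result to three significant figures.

AUC = 109 µg/L·hr

Trapezoidal AUC_0→7:
  [0→0.5]: (0.0+11.8)/2 × 0.5 = 2.95
  [0.5→2]: (11.8+19.8)/2 × 1.5 = 23.7
  [2→2.5]: (19.8+18.8)/2 × 0.5 = 9.65
  [2.5→3.5]: (18.8+15.6)/2 × 1 = 17.2
  [3.5→5.5]: (15.6+9.2)/2 × 2 = 24.8
  [5.5→7]: (9.2+5.9)/2 × 1.5 = 11.325
  Sum = 89.625 µg/L·hr
Extrapolated tail: C_last / k_e = 5.9 / 0.307 = 19.218
AUC_0→∞ = 89.625 + 19.218 = 108.843 µg/L·hr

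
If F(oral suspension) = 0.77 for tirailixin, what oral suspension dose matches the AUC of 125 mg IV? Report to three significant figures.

D_oral = 162 mg

For equal systemic exposure: F × D_ev = D_iv
D_ev = D_iv / F = 125 / 0.77 = 162.338 mg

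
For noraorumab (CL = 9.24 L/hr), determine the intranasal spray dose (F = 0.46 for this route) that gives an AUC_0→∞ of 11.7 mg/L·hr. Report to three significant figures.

Dose = 235 mg

Dose = CL × AUC_0→∞ / F
     = 9.24 × 11.7 / 0.46 = 235.017 mg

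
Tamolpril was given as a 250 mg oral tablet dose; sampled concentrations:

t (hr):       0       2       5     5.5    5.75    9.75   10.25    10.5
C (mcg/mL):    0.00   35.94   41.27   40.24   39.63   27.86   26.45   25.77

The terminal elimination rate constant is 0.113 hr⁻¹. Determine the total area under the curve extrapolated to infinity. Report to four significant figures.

AUC = 565.3 mcg/mL·hr

Trapezoidal AUC_0→10.5:
  [0→2]: (0.00+35.94)/2 × 2 = 35.94
  [2→5]: (35.94+41.27)/2 × 3 = 115.815
  [5→5.5]: (41.27+40.24)/2 × 0.5 = 20.3775
  [5.5→5.75]: (40.24+39.63)/2 × 0.25 = 9.98375
  [5.75→9.75]: (39.63+27.86)/2 × 4 = 134.98
  [9.75→10.25]: (27.86+26.45)/2 × 0.5 = 13.5775
  [10.25→10.5]: (26.45+25.77)/2 × 0.25 = 6.5275
  Sum = 337.20125 mcg/mL·hr
Extrapolated tail: C_last / k_e = 25.77 / 0.113 = 228.053
AUC_0→∞ = 337.20125 + 228.053 = 565.25425 mcg/mL·hr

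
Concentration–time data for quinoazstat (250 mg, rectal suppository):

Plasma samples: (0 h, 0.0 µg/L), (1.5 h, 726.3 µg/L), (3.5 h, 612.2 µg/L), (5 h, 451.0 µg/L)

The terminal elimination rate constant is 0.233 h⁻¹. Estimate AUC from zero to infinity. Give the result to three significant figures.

Trapezoidal AUC_0→5:
  [0→1.5]: (0.0+726.3)/2 × 1.5 = 544.725
  [1.5→3.5]: (726.3+612.2)/2 × 2 = 1338.5
  [3.5→5]: (612.2+451.0)/2 × 1.5 = 797.4
  Sum = 2680.625 µg/L·h
Extrapolated tail: C_last / k_e = 451.0 / 0.233 = 1935.622
AUC_0→∞ = 2680.625 + 1935.622 = 4616.247 µg/L·h

AUC = 4620 µg/L·h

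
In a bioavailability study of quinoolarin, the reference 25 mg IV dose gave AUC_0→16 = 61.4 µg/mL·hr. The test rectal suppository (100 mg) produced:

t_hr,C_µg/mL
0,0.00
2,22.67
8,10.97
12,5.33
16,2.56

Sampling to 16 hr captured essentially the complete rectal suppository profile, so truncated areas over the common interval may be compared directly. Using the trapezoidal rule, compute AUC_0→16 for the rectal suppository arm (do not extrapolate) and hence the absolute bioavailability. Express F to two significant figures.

Trapezoidal AUC_0→16 (rectal suppository):
  [0→2]: (0.00+22.67)/2 × 2 = 22.67
  [2→8]: (22.67+10.97)/2 × 6 = 100.92
  [8→12]: (10.97+5.33)/2 × 4 = 32.6
  [12→16]: (5.33+2.56)/2 × 4 = 15.78
  Sum = 171.97 µg/mL·hr
F = (AUC_ev/D_ev)/(AUC_iv/D_iv) = (171.97/100)/(61.4/25) = 1.7197/2.456 = 0.7002

F = 0.70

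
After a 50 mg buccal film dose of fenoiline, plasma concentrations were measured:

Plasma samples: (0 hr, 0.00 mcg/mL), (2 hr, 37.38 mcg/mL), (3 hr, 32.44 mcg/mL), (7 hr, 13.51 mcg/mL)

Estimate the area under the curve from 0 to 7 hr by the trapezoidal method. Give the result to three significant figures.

AUC = 164 mcg/mL·hr

Trapezoidal AUC_0→7:
  [0→2]: (0.00+37.38)/2 × 2 = 37.38
  [2→3]: (37.38+32.44)/2 × 1 = 34.91
  [3→7]: (32.44+13.51)/2 × 4 = 91.9
  Sum = 164.19 mcg/mL·hr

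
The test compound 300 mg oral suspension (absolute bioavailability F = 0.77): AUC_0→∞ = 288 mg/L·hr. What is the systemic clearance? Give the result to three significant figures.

CL = 0.802 L/hr

CL = F × Dose / AUC_0→∞
   = 0.77 × 300 / 288 = 0.802083 L/hr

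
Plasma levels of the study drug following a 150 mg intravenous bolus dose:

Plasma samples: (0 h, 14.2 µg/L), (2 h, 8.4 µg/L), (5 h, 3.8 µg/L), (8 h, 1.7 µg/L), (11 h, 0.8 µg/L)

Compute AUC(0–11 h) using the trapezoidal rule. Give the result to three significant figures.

Trapezoidal AUC_0→11:
  [0→2]: (14.2+8.4)/2 × 2 = 22.6
  [2→5]: (8.4+3.8)/2 × 3 = 18.3
  [5→8]: (3.8+1.7)/2 × 3 = 8.25
  [8→11]: (1.7+0.8)/2 × 3 = 3.75
  Sum = 52.9 µg/L·h

AUC = 52.9 µg/L·h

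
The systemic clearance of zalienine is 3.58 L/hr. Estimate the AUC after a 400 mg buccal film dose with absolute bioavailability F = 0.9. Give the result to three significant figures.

AUC = 101 mg/L·hr

AUC_0→∞ = F × Dose / CL
        = 0.9 × 400 / 3.58 = 100.559 mg/L·hr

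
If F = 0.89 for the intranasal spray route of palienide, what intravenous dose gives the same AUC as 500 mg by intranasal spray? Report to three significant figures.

Systemic exposure from an extravascular dose = F × D_ev, so the equivalent IV dose is F × D_ev.
D_iv = F × D_ev = 0.89 × 500 = 445 mg

D_iv = 445 mg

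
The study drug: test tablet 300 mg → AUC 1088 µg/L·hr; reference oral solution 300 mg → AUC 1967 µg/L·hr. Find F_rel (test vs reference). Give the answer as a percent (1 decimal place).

F_rel = (AUC_test/D_test) / (AUC_ref/D_ref)
      = (1088/300) / (1967/300)
      = 3.62667 / 6.55667 = 0.5531 = 55.31%

F_rel = 55.3%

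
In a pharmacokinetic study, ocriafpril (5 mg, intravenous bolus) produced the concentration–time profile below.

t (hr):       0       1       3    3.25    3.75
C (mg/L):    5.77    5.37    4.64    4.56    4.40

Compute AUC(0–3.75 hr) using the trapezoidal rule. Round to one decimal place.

Trapezoidal AUC_0→3.75:
  [0→1]: (5.77+5.37)/2 × 1 = 5.57
  [1→3]: (5.37+4.64)/2 × 2 = 10.01
  [3→3.25]: (4.64+4.56)/2 × 0.25 = 1.15
  [3.25→3.75]: (4.56+4.40)/2 × 0.5 = 2.24
  Sum = 18.97 mg/L·hr

AUC = 19.0 mg/L·hr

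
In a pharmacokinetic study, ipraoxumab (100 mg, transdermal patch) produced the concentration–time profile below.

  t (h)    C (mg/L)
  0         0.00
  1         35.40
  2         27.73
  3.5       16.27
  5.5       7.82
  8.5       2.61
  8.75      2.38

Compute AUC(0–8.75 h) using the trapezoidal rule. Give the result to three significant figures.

Trapezoidal AUC_0→8.75:
  [0→1]: (0.00+35.40)/2 × 1 = 17.7
  [1→2]: (35.40+27.73)/2 × 1 = 31.565
  [2→3.5]: (27.73+16.27)/2 × 1.5 = 33.0
  [3.5→5.5]: (16.27+7.82)/2 × 2 = 24.09
  [5.5→8.5]: (7.82+2.61)/2 × 3 = 15.645
  [8.5→8.75]: (2.61+2.38)/2 × 0.25 = 0.62375
  Sum = 122.62375 mg/L·h

AUC = 123 mg/L·h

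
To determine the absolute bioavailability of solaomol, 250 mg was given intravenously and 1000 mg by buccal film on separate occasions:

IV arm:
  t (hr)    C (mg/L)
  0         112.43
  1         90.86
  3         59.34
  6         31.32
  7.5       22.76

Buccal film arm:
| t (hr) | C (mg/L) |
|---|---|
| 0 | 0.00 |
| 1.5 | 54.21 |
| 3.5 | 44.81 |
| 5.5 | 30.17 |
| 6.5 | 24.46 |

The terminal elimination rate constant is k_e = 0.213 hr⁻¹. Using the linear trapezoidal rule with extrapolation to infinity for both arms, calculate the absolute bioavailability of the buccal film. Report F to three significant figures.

F = 0.167

Trapezoidal AUC_0→7.5 (IV):
  [0→1]: (112.43+90.86)/2 × 1 = 101.645
  [1→3]: (90.86+59.34)/2 × 2 = 150.2
  [3→6]: (59.34+31.32)/2 × 3 = 135.99
  [6→7.5]: (31.32+22.76)/2 × 1.5 = 40.56
  Sum = 428.395 mg/L·hr
IV tail: 22.76/0.213 = 106.854; AUC_iv,0→∞ = 428.395 + 106.854 = 535.249 mg/L·hr
Trapezoidal AUC_0→6.5 (buccal film):
  [0→1.5]: (0.00+54.21)/2 × 1.5 = 40.6575
  [1.5→3.5]: (54.21+44.81)/2 × 2 = 99.02
  [3.5→5.5]: (44.81+30.17)/2 × 2 = 74.98
  [5.5→6.5]: (30.17+24.46)/2 × 1 = 27.315
  Sum = 241.9725 mg/L·hr
buccal film tail: 24.46/0.213 = 114.836; AUC_ev,0→∞ = 241.9725 + 114.836 = 356.8085 mg/L·hr
F = (AUC_ev/D_ev)/(AUC_iv/D_iv) = (356.8085/1000)/(535.249/250) = 0.3568085/2.140996 = 0.1667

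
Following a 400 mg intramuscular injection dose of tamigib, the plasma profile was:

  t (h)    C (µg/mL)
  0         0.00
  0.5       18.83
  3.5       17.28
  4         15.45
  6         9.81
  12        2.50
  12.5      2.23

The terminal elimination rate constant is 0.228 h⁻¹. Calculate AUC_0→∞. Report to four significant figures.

AUC = 140.2 µg/mL·h

Trapezoidal AUC_0→12.5:
  [0→0.5]: (0.00+18.83)/2 × 0.5 = 4.7075
  [0.5→3.5]: (18.83+17.28)/2 × 3 = 54.165
  [3.5→4]: (17.28+15.45)/2 × 0.5 = 8.1825
  [4→6]: (15.45+9.81)/2 × 2 = 25.26
  [6→12]: (9.81+2.50)/2 × 6 = 36.93
  [12→12.5]: (2.50+2.23)/2 × 0.5 = 1.1825
  Sum = 130.4275 µg/mL·h
Extrapolated tail: C_last / k_e = 2.23 / 0.228 = 9.781
AUC_0→∞ = 130.4275 + 9.781 = 140.2085 µg/mL·h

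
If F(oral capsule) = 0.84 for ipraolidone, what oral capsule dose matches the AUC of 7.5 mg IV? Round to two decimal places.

For equal systemic exposure: F × D_ev = D_iv
D_ev = D_iv / F = 7.5 / 0.84 = 8.92857 mg

D_oral = 8.93 mg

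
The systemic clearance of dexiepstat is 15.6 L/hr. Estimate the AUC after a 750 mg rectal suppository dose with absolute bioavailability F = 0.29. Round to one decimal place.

AUC_0→∞ = F × Dose / CL
        = 0.29 × 750 / 15.6 = 13.9423 mg/L·hr

AUC = 13.9 mg/L·hr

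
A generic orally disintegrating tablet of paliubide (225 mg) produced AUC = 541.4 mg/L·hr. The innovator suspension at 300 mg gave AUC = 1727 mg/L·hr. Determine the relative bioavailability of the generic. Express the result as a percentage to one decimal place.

F_rel = 41.8%

F_rel = (AUC_test/D_test) / (AUC_ref/D_ref)
      = (541.4/225) / (1727/300)
      = 2.40622 / 5.75667 = 0.4180 = 41.80%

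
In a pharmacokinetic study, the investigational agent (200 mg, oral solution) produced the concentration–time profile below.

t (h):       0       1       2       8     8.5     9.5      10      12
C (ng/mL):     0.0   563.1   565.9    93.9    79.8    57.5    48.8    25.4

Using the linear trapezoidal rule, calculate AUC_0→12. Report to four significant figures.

Trapezoidal AUC_0→12:
  [0→1]: (0.0+563.1)/2 × 1 = 281.55
  [1→2]: (563.1+565.9)/2 × 1 = 564.5
  [2→8]: (565.9+93.9)/2 × 6 = 1979.4
  [8→8.5]: (93.9+79.8)/2 × 0.5 = 43.425
  [8.5→9.5]: (79.8+57.5)/2 × 1 = 68.65
  [9.5→10]: (57.5+48.8)/2 × 0.5 = 26.575
  [10→12]: (48.8+25.4)/2 × 2 = 74.2
  Sum = 3038.3 ng/mL·h

AUC = 3038 ng/mL·h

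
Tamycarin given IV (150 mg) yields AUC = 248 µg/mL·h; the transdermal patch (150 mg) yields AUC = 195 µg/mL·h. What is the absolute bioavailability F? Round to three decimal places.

F = (AUC_ev / D_ev) / (AUC_iv / D_iv)
  = (195/150) / (248/150)
  = 1.3 / 1.65333 = 0.7863

F = 0.786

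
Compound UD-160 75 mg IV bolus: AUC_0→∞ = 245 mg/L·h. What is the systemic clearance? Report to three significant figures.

CL = Dose_iv / AUC_0→∞
   = 75 / 245 = 0.306122 L/h

CL = 0.306 L/h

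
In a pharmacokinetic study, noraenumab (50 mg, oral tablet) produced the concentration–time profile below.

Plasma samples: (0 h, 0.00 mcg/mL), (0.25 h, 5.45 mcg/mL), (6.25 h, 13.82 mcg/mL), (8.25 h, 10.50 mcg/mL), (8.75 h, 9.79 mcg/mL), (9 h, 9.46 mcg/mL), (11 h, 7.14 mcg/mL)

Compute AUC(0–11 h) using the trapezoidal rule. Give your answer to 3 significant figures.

Trapezoidal AUC_0→11:
  [0→0.25]: (0.00+5.45)/2 × 0.25 = 0.68125
  [0.25→6.25]: (5.45+13.82)/2 × 6 = 57.81
  [6.25→8.25]: (13.82+10.50)/2 × 2 = 24.32
  [8.25→8.75]: (10.50+9.79)/2 × 0.5 = 5.0725
  [8.75→9]: (9.79+9.46)/2 × 0.25 = 2.40625
  [9→11]: (9.46+7.14)/2 × 2 = 16.6
  Sum = 106.89 mcg/mL·h

AUC = 107 mcg/mL·h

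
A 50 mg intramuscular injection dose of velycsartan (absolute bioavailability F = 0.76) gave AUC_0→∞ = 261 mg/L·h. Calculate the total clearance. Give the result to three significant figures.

CL = 0.146 L/h

CL = F × Dose / AUC_0→∞
   = 0.76 × 50 / 261 = 0.145594 L/h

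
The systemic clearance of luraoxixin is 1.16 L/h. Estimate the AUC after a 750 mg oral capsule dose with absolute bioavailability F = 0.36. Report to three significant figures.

AUC = 233 mg/L·h

AUC_0→∞ = F × Dose / CL
        = 0.36 × 750 / 1.16 = 232.759 mg/L·h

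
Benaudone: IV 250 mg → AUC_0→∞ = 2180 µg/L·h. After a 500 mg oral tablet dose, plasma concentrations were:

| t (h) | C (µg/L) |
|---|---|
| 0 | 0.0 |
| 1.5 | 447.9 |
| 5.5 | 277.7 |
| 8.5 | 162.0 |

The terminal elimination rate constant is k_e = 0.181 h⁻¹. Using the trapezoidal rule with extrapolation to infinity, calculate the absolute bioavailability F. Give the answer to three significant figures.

Trapezoidal AUC_0→8.5 (oral tablet):
  [0→1.5]: (0.0+447.9)/2 × 1.5 = 335.925
  [1.5→5.5]: (447.9+277.7)/2 × 4 = 1451.2
  [5.5→8.5]: (277.7+162.0)/2 × 3 = 659.55
  Sum = 2446.675 µg/L·h
Tail: C_last/k_e = 162.0/0.181 = 895.028
AUC_0→∞ (oral tablet) = 2446.675 + 895.028 = 3341.703 µg/L·h
F = (AUC_ev/D_ev)/(AUC_iv/D_iv) = (3341.703/500)/(2180/250) = 6.683406/8.72 = 0.7664

F = 0.766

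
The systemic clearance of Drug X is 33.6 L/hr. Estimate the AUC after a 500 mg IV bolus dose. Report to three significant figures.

AUC_0→∞ = Dose_iv / CL
        = 500 / 33.6 = 14.881 mg/L·hr

AUC = 14.9 mg/L·hr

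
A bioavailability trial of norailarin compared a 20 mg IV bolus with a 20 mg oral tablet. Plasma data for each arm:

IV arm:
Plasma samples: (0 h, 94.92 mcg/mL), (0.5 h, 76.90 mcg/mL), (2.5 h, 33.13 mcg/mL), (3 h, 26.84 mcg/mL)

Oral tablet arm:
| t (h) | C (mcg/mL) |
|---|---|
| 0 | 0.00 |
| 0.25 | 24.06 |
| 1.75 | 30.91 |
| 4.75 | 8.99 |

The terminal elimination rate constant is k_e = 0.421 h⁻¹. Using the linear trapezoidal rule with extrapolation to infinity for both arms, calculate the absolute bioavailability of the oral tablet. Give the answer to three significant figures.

F = 0.541

Trapezoidal AUC_0→3 (IV):
  [0→0.5]: (94.92+76.90)/2 × 0.5 = 42.955
  [0.5→2.5]: (76.90+33.13)/2 × 2 = 110.03
  [2.5→3]: (33.13+26.84)/2 × 0.5 = 14.9925
  Sum = 167.9775 mcg/mL·h
IV tail: 26.84/0.421 = 63.753; AUC_iv,0→∞ = 167.9775 + 63.753 = 231.7305 mcg/mL·h
Trapezoidal AUC_0→4.75 (oral tablet):
  [0→0.25]: (0.00+24.06)/2 × 0.25 = 3.0075
  [0.25→1.75]: (24.06+30.91)/2 × 1.5 = 41.2275
  [1.75→4.75]: (30.91+8.99)/2 × 3 = 59.85
  Sum = 104.085 mcg/mL·h
oral tablet tail: 8.99/0.421 = 21.354; AUC_ev,0→∞ = 104.085 + 21.354 = 125.439 mcg/mL·h
F = (AUC_ev/D_ev)/(AUC_iv/D_iv) = (125.439/20)/(231.7305/20) = 6.27195/11.586525 = 0.5413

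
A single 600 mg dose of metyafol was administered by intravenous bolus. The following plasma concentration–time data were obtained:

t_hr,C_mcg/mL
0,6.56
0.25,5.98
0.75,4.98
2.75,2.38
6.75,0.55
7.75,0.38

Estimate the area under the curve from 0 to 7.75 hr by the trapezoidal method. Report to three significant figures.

Trapezoidal AUC_0→7.75:
  [0→0.25]: (6.56+5.98)/2 × 0.25 = 1.5675
  [0.25→0.75]: (5.98+4.98)/2 × 0.5 = 2.74
  [0.75→2.75]: (4.98+2.38)/2 × 2 = 7.36
  [2.75→6.75]: (2.38+0.55)/2 × 4 = 5.86
  [6.75→7.75]: (0.55+0.38)/2 × 1 = 0.465
  Sum = 17.9925 mcg/mL·hr

AUC = 18.0 mcg/mL·hr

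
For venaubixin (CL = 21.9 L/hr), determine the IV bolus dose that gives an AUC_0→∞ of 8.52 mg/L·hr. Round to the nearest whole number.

Dose = 187 mg

Dose_iv = CL × AUC_0→∞
     = 21.9 × 8.52 = 186.588 mg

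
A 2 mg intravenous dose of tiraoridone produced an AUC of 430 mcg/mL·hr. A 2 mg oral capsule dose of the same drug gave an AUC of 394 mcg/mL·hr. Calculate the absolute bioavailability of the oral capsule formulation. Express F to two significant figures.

F = (AUC_ev / D_ev) / (AUC_iv / D_iv)
  = (394/2) / (430/2)
  = 197 / 215 = 0.9163

F = 0.92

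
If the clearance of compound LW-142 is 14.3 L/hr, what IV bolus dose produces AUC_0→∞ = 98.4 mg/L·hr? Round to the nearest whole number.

Dose = 1407 mg

Dose_iv = CL × AUC_0→∞
     = 14.3 × 98.4 = 1407.12 mg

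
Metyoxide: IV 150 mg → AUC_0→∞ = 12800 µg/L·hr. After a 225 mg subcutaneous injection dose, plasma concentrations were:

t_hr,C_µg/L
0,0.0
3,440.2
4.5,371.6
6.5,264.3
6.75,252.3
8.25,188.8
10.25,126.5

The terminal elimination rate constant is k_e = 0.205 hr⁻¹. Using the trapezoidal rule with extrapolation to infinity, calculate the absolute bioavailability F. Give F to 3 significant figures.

F = 0.168

Trapezoidal AUC_0→10.25 (subcutaneous injection):
  [0→3]: (0.0+440.2)/2 × 3 = 660.3
  [3→4.5]: (440.2+371.6)/2 × 1.5 = 608.85
  [4.5→6.5]: (371.6+264.3)/2 × 2 = 635.9
  [6.5→6.75]: (264.3+252.3)/2 × 0.25 = 64.575
  [6.75→8.25]: (252.3+188.8)/2 × 1.5 = 330.825
  [8.25→10.25]: (188.8+126.5)/2 × 2 = 315.3
  Sum = 2615.75 µg/L·hr
Tail: C_last/k_e = 126.5/0.205 = 617.073
AUC_0→∞ (subcutaneous injection) = 2615.75 + 617.073 = 3232.823 µg/L·hr
F = (AUC_ev/D_ev)/(AUC_iv/D_iv) = (3232.823/225)/(12800/150) = 14.3681/85.3333 = 0.1684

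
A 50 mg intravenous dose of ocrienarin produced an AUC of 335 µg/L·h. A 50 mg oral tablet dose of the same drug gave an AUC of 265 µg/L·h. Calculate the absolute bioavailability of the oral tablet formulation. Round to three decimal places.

F = 0.791

F = (AUC_ev / D_ev) / (AUC_iv / D_iv)
  = (265/50) / (335/50)
  = 5.3 / 6.7 = 0.7910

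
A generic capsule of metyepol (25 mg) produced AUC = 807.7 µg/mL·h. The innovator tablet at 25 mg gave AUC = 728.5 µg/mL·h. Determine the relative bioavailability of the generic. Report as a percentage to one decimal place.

F_rel = (AUC_test/D_test) / (AUC_ref/D_ref)
      = (807.7/25) / (728.5/25)
      = 32.308 / 29.14 = 1.1087 = 110.87%

F_rel = 110.9%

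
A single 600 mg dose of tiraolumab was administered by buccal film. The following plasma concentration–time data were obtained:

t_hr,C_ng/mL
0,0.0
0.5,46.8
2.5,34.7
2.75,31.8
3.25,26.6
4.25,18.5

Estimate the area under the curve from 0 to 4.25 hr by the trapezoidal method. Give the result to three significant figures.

Trapezoidal AUC_0→4.25:
  [0→0.5]: (0.0+46.8)/2 × 0.5 = 11.7
  [0.5→2.5]: (46.8+34.7)/2 × 2 = 81.5
  [2.5→2.75]: (34.7+31.8)/2 × 0.25 = 8.3125
  [2.75→3.25]: (31.8+26.6)/2 × 0.5 = 14.6
  [3.25→4.25]: (26.6+18.5)/2 × 1 = 22.55
  Sum = 138.6625 ng/mL·hr

AUC = 139 ng/mL·hr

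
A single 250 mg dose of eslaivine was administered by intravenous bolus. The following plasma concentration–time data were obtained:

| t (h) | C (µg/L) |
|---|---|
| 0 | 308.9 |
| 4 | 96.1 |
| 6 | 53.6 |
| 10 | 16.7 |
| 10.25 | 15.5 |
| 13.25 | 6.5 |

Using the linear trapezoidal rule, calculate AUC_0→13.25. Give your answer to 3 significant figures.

AUC = 1140 µg/L·h

Trapezoidal AUC_0→13.25:
  [0→4]: (308.9+96.1)/2 × 4 = 810.0
  [4→6]: (96.1+53.6)/2 × 2 = 149.7
  [6→10]: (53.6+16.7)/2 × 4 = 140.6
  [10→10.25]: (16.7+15.5)/2 × 0.25 = 4.025
  [10.25→13.25]: (15.5+6.5)/2 × 3 = 33.0
  Sum = 1137.325 µg/L·h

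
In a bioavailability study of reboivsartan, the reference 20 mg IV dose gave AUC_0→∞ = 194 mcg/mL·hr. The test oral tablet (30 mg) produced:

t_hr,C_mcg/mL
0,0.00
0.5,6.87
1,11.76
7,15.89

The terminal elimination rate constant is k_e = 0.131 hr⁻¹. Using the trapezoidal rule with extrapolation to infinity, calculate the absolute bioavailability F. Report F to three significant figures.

Trapezoidal AUC_0→7 (oral tablet):
  [0→0.5]: (0.00+6.87)/2 × 0.5 = 1.7175
  [0.5→1]: (6.87+11.76)/2 × 0.5 = 4.6575
  [1→7]: (11.76+15.89)/2 × 6 = 82.95
  Sum = 89.325 mcg/mL·hr
Tail: C_last/k_e = 15.89/0.131 = 121.298
AUC_0→∞ (oral tablet) = 89.325 + 121.298 = 210.623 mcg/mL·hr
F = (AUC_ev/D_ev)/(AUC_iv/D_iv) = (210.623/30)/(194/20) = 7.02077/9.7 = 0.7238

F = 0.724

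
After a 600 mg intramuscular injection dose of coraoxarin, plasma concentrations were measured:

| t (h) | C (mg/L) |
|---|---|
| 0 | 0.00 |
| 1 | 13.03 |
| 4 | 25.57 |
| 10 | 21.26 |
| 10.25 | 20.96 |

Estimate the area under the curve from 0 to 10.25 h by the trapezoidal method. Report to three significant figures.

AUC = 210 mg/L·h

Trapezoidal AUC_0→10.25:
  [0→1]: (0.00+13.03)/2 × 1 = 6.515
  [1→4]: (13.03+25.57)/2 × 3 = 57.9
  [4→10]: (25.57+21.26)/2 × 6 = 140.49
  [10→10.25]: (21.26+20.96)/2 × 0.25 = 5.2775
  Sum = 210.1825 mg/L·h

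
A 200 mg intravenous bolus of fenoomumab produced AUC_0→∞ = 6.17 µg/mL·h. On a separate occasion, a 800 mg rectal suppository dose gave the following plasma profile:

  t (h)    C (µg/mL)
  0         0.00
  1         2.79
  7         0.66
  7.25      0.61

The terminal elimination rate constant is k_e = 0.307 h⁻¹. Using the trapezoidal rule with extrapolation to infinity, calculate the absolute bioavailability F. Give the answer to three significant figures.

Trapezoidal AUC_0→7.25 (rectal suppository):
  [0→1]: (0.00+2.79)/2 × 1 = 1.395
  [1→7]: (2.79+0.66)/2 × 6 = 10.35
  [7→7.25]: (0.66+0.61)/2 × 0.25 = 0.15875
  Sum = 11.90375 µg/mL·h
Tail: C_last/k_e = 0.61/0.307 = 1.987
AUC_0→∞ (rectal suppository) = 11.90375 + 1.987 = 13.89075 µg/mL·h
F = (AUC_ev/D_ev)/(AUC_iv/D_iv) = (13.89075/800)/(6.17/200) = 0.0173634/0.03085 = 0.5628

F = 0.563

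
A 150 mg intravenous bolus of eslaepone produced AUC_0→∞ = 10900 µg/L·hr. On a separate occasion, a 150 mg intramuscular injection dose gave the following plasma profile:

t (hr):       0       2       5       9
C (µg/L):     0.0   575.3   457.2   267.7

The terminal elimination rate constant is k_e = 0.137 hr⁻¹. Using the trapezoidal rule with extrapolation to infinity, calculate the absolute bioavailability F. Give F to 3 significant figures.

F = 0.507

Trapezoidal AUC_0→9 (intramuscular injection):
  [0→2]: (0.0+575.3)/2 × 2 = 575.3
  [2→5]: (575.3+457.2)/2 × 3 = 1548.75
  [5→9]: (457.2+267.7)/2 × 4 = 1449.8
  Sum = 3573.85 µg/L·hr
Tail: C_last/k_e = 267.7/0.137 = 1954.015
AUC_0→∞ (intramuscular injection) = 3573.85 + 1954.015 = 5527.865 µg/L·hr
F = (AUC_ev/D_ev)/(AUC_iv/D_iv) = (5527.865/150)/(10900/150) = 36.8524/72.6667 = 0.5071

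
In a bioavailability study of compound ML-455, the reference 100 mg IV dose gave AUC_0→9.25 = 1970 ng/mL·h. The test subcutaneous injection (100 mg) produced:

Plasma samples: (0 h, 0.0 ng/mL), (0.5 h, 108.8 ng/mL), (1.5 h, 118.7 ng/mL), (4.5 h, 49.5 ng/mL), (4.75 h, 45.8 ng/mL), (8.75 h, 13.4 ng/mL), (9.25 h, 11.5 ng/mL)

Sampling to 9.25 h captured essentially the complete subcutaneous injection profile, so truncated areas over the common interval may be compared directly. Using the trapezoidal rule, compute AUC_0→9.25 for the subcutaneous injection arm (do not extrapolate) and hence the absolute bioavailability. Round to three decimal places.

Trapezoidal AUC_0→9.25 (subcutaneous injection):
  [0→0.5]: (0.0+108.8)/2 × 0.5 = 27.2
  [0.5→1.5]: (108.8+118.7)/2 × 1 = 113.75
  [1.5→4.5]: (118.7+49.5)/2 × 3 = 252.3
  [4.5→4.75]: (49.5+45.8)/2 × 0.25 = 11.9125
  [4.75→8.75]: (45.8+13.4)/2 × 4 = 118.4
  [8.75→9.25]: (13.4+11.5)/2 × 0.5 = 6.225
  Sum = 529.7875 ng/mL·h
F = (AUC_ev/D_ev)/(AUC_iv/D_iv) = (529.7875/100)/(1970/100) = 5.297875/19.7 = 0.2689

F = 0.269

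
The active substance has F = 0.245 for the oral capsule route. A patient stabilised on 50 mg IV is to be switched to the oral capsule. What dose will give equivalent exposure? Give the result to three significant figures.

For equal systemic exposure: F × D_ev = D_iv
D_ev = D_iv / F = 50 / 0.245 = 204.082 mg

D_oral = 204 mg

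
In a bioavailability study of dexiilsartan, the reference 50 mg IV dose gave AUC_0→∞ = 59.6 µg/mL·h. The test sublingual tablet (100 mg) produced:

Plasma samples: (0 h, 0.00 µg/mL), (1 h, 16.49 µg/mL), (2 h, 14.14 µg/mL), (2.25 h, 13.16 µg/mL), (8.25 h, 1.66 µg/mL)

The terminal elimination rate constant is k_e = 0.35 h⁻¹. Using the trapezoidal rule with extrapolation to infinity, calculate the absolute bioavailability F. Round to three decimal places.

Trapezoidal AUC_0→8.25 (sublingual tablet):
  [0→1]: (0.00+16.49)/2 × 1 = 8.245
  [1→2]: (16.49+14.14)/2 × 1 = 15.315
  [2→2.25]: (14.14+13.16)/2 × 0.25 = 3.4125
  [2.25→8.25]: (13.16+1.66)/2 × 6 = 44.46
  Sum = 71.4325 µg/mL·h
Tail: C_last/k_e = 1.66/0.35 = 4.743
AUC_0→∞ (sublingual tablet) = 71.4325 + 4.743 = 76.1755 µg/mL·h
F = (AUC_ev/D_ev)/(AUC_iv/D_iv) = (76.1755/100)/(59.6/50) = 0.761755/1.192 = 0.6391

F = 0.639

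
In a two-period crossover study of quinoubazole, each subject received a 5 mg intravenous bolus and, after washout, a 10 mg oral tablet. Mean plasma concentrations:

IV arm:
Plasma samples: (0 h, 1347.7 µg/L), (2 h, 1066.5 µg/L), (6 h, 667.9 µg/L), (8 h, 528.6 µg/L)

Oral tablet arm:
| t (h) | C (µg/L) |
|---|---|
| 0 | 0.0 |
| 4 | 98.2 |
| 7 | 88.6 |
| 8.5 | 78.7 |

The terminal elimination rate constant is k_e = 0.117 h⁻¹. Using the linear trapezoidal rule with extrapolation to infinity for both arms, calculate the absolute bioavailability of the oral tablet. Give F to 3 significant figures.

Trapezoidal AUC_0→8 (IV):
  [0→2]: (1347.7+1066.5)/2 × 2 = 2414.2
  [2→6]: (1066.5+667.9)/2 × 4 = 3468.8
  [6→8]: (667.9+528.6)/2 × 2 = 1196.5
  Sum = 7079.5 µg/L·h
IV tail: 528.6/0.117 = 4517.949; AUC_iv,0→∞ = 7079.5 + 4517.949 = 11597.449 µg/L·h
Trapezoidal AUC_0→8.5 (oral tablet):
  [0→4]: (0.0+98.2)/2 × 4 = 196.4
  [4→7]: (98.2+88.6)/2 × 3 = 280.2
  [7→8.5]: (88.6+78.7)/2 × 1.5 = 125.475
  Sum = 602.075 µg/L·h
oral tablet tail: 78.7/0.117 = 672.650; AUC_ev,0→∞ = 602.075 + 672.650 = 1274.725 µg/L·h
F = (AUC_ev/D_ev)/(AUC_iv/D_iv) = (1274.725/10)/(11597.449/5) = 127.4725/2319.4898 = 0.0550

F = 0.0550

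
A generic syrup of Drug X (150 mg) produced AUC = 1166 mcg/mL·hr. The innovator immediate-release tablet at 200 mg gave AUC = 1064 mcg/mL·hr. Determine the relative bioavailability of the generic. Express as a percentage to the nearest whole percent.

F_rel = 146%

F_rel = (AUC_test/D_test) / (AUC_ref/D_ref)
      = (1166/150) / (1064/200)
      = 7.77333 / 5.32 = 1.4612 = 146.12%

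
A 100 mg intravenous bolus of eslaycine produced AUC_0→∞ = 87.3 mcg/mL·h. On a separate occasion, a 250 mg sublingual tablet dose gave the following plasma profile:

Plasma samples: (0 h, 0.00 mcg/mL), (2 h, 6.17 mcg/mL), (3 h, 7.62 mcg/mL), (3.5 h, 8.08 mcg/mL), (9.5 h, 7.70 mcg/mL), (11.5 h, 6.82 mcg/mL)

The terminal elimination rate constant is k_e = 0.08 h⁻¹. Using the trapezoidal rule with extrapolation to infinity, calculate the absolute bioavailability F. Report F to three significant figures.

F = 0.752

Trapezoidal AUC_0→11.5 (sublingual tablet):
  [0→2]: (0.00+6.17)/2 × 2 = 6.17
  [2→3]: (6.17+7.62)/2 × 1 = 6.895
  [3→3.5]: (7.62+8.08)/2 × 0.5 = 3.925
  [3.5→9.5]: (8.08+7.70)/2 × 6 = 47.34
  [9.5→11.5]: (7.70+6.82)/2 × 2 = 14.52
  Sum = 78.85 mcg/mL·h
Tail: C_last/k_e = 6.82/0.08 = 85.250
AUC_0→∞ (sublingual tablet) = 78.85 + 85.250 = 164.1 mcg/mL·h
F = (AUC_ev/D_ev)/(AUC_iv/D_iv) = (164.1/250)/(87.3/100) = 0.6564/0.873 = 0.7519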